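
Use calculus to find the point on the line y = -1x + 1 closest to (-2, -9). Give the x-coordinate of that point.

Minimize D(x)^2 = (x + 2)^2 + (-x + 10)^2.
d/dx[D^2] = 2(x + 2) + 2·(-1)·(-x + 10) = 0 ⇒ x = 4.
Then y = -3 and the distance is √(72) ≈ 8.4853.

4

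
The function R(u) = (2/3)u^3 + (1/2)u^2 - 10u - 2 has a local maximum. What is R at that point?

377/24

R'(u) = 2u^2 + u - 10. Setting R'(u) = 0 gives u ∈ {-5/2, 2}.
Second-derivative test with R''(u) = 4u + 1: R''(-5/2) = -9 < 0 ⇒ local maximum; R''(2) = 9 > 0 ⇒ local minimum.
So the local maximum value is R(-5/2) = 377/24.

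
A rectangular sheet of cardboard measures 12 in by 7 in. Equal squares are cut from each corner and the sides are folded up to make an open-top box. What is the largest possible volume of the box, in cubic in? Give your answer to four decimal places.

54.1109

With cut size x, the volume is V(x) = x(12 − 2x)(7 − 2x) for 0 < x < 3.5.
V'(x) = 12x^2 − 76x + 84. Setting V'(x) = 0 gives x ≈ 1.4266 (the root in (0, 3.5)).
V''(x) = 24x − 76 is negative there, so this is the maximum; V ≈ 54.1109.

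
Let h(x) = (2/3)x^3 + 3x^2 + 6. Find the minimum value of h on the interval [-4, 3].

6

The derivative is 2x^2 + 6x, which vanishes at x = -3 and x = 0.
Candidates: h(-4) = 34/3; h(-3) = 15; h(0) = 6; h(3) = 51.
The minimum over the interval is 6, attained at x = 0.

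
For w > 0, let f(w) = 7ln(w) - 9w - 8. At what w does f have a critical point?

7/9

f'(w) = 7/w − 9 = 0 gives w = 7/9.
f''(w) = -7/w², which is negative for w > 0, so this is a local maximum.
f(7/9) = 7·ln(7/9) - 7 - 8 ≈ -16.7592.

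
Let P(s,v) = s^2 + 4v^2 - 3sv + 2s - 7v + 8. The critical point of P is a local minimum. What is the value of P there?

∂P/∂s = 2s - 3v + 2 = 0 and ∂P/∂v = -3s + 8v - 7 = 0, so (s, v) = (5/7, 8/7).
The Hessian has P_{ss} = 2, P_{vv} = 8, P_{sv} = -3, giving D = 7 > 0 with P_{ss} > 0, so the point is a local minimum.
P(5/7, 8/7) = 33/7.

33/7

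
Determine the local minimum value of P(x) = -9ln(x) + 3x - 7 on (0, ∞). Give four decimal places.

P'(x) = -9/x + 3 = 0 gives x = 3.
P''(x) = 9/x², which is positive for x > 0, so this is a local minimum.
P(3) = -9·ln(3) + 9 - 7 ≈ -7.8875.

-7.8875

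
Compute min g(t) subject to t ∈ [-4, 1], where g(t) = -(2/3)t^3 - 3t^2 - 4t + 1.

-20/3

The derivative is -2t^2 - 6t - 4, which vanishes at t = -2 and t = -1.
Evaluating at the critical points and endpoints: g(-4) = 35/3, g(-2) = 7/3, g(-1) = 8/3, g(1) = -20/3.
Hence the absolute minimum is -20/3 at t = 1.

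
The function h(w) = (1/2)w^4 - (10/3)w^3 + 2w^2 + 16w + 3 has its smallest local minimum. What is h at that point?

h'(w) = 2w^3 - 10w^2 + 4w + 16 = 0 at w = -1, 2, 4.
h''(w) = 6w^2 - 20w + 4. h''(-1) = 30 > 0 ⇒ local minimum; h''(2) = -12 < 0 ⇒ local maximum; h''(4) = 20 > 0 ⇒ local minimum.
The smallest local minimum is h(-1) = -43/6.

-43/6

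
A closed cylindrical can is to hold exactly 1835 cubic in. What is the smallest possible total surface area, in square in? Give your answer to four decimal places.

With radius r and height h, πr²h = 1835 so h = 1835/(πr²), and S(r) = 2πr² + 2πrh = 2πr² + 2·1835/r.
S'(r) = 4πr − 2·1835/r² = 0 ⇒ r³ = 1835/(2π), so r ≈ 6.6347 and h = 2r ≈ 13.2693.
S''(r) = 4π + 4·1835/r³ > 0, so this is the minimum; S ≈ 829.7334.

829.7334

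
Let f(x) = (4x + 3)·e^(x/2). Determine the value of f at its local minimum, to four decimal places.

-2.0227

Differentiating with the product rule gives f'(x) = (2x + 11/2)·e^(x/2). Since e^(x/2) > 0, the only critical point is x = -11/4.
f''(-11/4) has the same sign as 2 > 0, so this is a local minimum.
f(-11/4) = (-8)·e^(-11/8) ≈ -2.0227.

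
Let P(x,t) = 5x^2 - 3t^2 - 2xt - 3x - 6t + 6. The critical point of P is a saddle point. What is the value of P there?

573/64

∂P/∂x = 10x - 2t - 3 = 0 and ∂P/∂t = -2x - 6t - 6 = 0, so (x, t) = (3/32, -33/32).
The Hessian has P_{xx} = 10, P_{tt} = -6, P_{xt} = -2, giving D = -64 < 0, so the point is a saddle point.
P(3/32, -33/32) = 573/64.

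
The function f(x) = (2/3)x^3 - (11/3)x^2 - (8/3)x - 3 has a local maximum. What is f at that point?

Critical points: f'(x) = 2x^2 - (22/3)x - 8/3 vanishes at x = -1/3, 4.
Second-derivative test with f''(x) = 4x - 22/3: f''(-1/3) = -26/3 < 0 ⇒ local maximum; f''(4) = 26/3 > 0 ⇒ local minimum.
The local maximum is f(-1/3) = -206/81.

-206/81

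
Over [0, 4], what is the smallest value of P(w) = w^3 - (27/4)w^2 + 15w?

0

Differentiating, P'(w) = 3w^2 - (27/2)w + 15; which vanishes at w = 2 and w = 5/2.
Compare values at every candidate in [0, 4]: P(0) = 0, P(2) = 11, P(5/2) = 175/16, P(4) = 16.
The minimum over the interval is 0, attained at w = 0.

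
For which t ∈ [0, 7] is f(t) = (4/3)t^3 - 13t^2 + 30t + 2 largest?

7

The derivative is 4t^2 - 26t + 30, which vanishes at t = 3/2 and t = 5.
Compare values at every candidate in [0, 7]: f(0) = 2, f(3/2) = 89/4, f(5) = -19/3, f(7) = 97/3.
Hence the absolute maximum is 97/3 at t = 7.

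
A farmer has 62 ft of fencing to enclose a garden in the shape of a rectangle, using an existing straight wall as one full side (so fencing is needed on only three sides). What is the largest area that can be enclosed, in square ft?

961/2

Let the sides perpendicular to the wall have length x and the parallel side y, so 2x + y = 62 and the area is A = xy = x(62 − 2x).
A'(x) = 62 − 4x = 0 gives x = 31/2, and A''(x) = −4 < 0 confirms a maximum.
Then y = 62 − 2·31/2 = 31 and A = 961/2.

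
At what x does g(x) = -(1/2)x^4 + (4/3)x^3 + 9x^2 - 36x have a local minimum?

g'(x) = -2x^3 + 4x^2 + 18x - 36 = 0 at x = -3, 2, 3.
Since g''(x) = -6x^2 + 8x + 18, we get g''(-3) = -60 < 0 ⇒ local maximum; g''(2) = 10 > 0 ⇒ local minimum; g''(3) = -12 < 0 ⇒ local maximum.
So the local minimum value is g(2) = -100/3.

2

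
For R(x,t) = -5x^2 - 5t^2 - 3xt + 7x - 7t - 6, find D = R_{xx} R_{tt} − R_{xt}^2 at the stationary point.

91

∂R/∂x = -10x - 3t + 7 = 0 and ∂R/∂t = -3x - 10t - 7 = 0, so (x, t) = (1, -1).
The Hessian has R_{xx} = -10, R_{tt} = -10, R_{xt} = -3, giving D = 91 > 0 with R_{xx} < 0, so the point is a local maximum.
D = (-10)·(-10) − (-3)^2 = 91.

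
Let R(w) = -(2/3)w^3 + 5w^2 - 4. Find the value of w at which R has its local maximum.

5

Critical points: R'(w) = -2w^2 + 10w vanishes at w = 0, 5.
R''(w) = -4w + 10. R''(0) = 10 > 0 ⇒ local minimum; R''(5) = -10 < 0 ⇒ local maximum.
Thus R has its local maximum at w = 5, with value 113/3.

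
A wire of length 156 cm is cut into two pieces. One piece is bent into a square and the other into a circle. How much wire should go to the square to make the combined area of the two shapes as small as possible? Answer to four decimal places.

Let x be the length used for the square. Square side x/4; circle radius (156−x)/(2π).
A(x) = (x/4)² + π·((156−x)/(2π))² = x²/16 + (156−x)²/(4π) for 0 ≤ x ≤ 156. A'(x) = x/8 − (156−x)/(2π) = 0 gives x = 4·156/(π+4) ≈ 87.3755.
A'' = 1/8 + 1/(2π) > 0, so this gives the minimum combined area; x ≈ 87.3755 cm to the square.

87.3755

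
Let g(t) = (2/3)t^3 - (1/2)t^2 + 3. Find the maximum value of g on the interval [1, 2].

19/3

The derivative is 2t^2 - t, which has no zeros in [1, 2].
Compare values at every candidate in [1, 2]: g(1) = 19/6,  g(2) = 19/3.
The maximum over the interval is 19/3, attained at t = 2.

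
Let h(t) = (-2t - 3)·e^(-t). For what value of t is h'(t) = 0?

Differentiating with the product rule gives h'(t) = (2t + 1)·e^(-t). Since e^(-t) > 0, the only critical point is t = -1/2.
h''(-1/2) has the same sign as 2 > 0, so this is a local minimum.
h(-1/2) = (-2)·e^(1/2) ≈ -3.2974.

-1/2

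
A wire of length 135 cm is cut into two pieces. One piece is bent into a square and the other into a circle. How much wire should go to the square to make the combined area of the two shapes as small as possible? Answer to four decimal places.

Let x be the length used for the square. Square side x/4; circle radius (135−x)/(2π).
A(x) = (x/4)² + π·((135−x)/(2π))² = x²/16 + (135−x)²/(4π) for 0 ≤ x ≤ 135. A'(x) = x/8 − (135−x)/(2π) = 0 gives x = 4·135/(π+4) ≈ 75.6134.
A'' = 1/8 + 1/(2π) > 0, so this gives the minimum combined area; x ≈ 75.6134 cm to the square.

75.6134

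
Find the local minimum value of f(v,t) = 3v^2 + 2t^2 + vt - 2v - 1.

∂f/∂v = 6v + t - 2 = 0 and ∂f/∂t = v + 4t = 0, so (v, t) = (8/23, -2/23).
The Hessian has f_{vv} = 6, f_{tt} = 4, f_{vt} = 1, giving D = 23 > 0 with f_{vv} > 0, so the point is a local minimum.
f(8/23, -2/23) = -31/23.

-31/23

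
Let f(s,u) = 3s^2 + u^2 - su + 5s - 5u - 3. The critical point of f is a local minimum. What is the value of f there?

∂f/∂s = 6s - u + 5 = 0 and ∂f/∂u = -s + 2u - 5 = 0, so (s, u) = (-5/11, 25/11).
The Hessian has f_{ss} = 6, f_{uu} = 2, f_{su} = -1, giving D = 11 > 0 with f_{ss} > 0, so the point is a local minimum.
f(-5/11, 25/11) = -108/11.

-108/11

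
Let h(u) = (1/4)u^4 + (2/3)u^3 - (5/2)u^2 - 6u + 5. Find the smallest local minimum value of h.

Critical points: h'(u) = u^3 + 2u^2 - 5u - 6 vanishes at u = -3, -1, 2.
h''(u) = 3u^2 + 4u - 5. h''(-3) = 10 > 0 ⇒ local minimum; h''(-1) = -6 < 0 ⇒ local maximum; h''(2) = 15 > 0 ⇒ local minimum.
Thus h has its smallest local minimum at u = 2, with value -23/3.

-23/3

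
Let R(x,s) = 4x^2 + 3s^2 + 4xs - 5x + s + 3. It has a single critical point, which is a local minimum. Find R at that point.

∂R/∂x = 8x + 4s - 5 = 0 and ∂R/∂s = 4x + 6s + 1 = 0, so (x, s) = (17/16, -7/8).
The Hessian has R_{xx} = 8, R_{ss} = 6, R_{xs} = 4, giving D = 32 > 0 with R_{xx} > 0, so the point is a local minimum.
R(17/16, -7/8) = -3/32.

-3/32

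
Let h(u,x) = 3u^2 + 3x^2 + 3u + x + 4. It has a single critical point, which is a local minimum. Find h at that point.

19/6

∂h/∂u = 6u + 3 = 0 and ∂h/∂x = 6x + 1 = 0, so (u, x) = (-1/2, -1/6).
The Hessian has h_{uu} = 6, h_{xx} = 6, h_{ux} = 0, giving D = 36 > 0 with h_{uu} > 0, so the point is a local minimum.
h(-1/2, -1/6) = 19/6.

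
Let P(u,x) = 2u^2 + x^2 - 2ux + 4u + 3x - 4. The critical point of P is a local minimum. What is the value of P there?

∂P/∂u = 4u - 2x + 4 = 0 and ∂P/∂x = -2u + 2x + 3 = 0, so (u, x) = (-7/2, -5).
The Hessian has P_{uu} = 4, P_{xx} = 2, P_{ux} = -2, giving D = 4 > 0 with P_{uu} > 0, so the point is a local minimum.
P(-7/2, -5) = -37/2.

-37/2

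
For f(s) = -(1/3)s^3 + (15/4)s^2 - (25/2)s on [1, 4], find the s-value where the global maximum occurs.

1

Differentiating, f'(s) = -s^2 + (15/2)s - 25/2; whose only zero in [1, 4] is s = 5/2.
Candidates: f(1) = -109/12,  f(5/2) = -625/48,  f(4) = -34/3.
So the maximum is f(1) = -109/12.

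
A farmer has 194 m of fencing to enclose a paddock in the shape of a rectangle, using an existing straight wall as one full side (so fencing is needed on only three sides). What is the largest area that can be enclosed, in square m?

Let the sides perpendicular to the wall have length x and the parallel side y, so 2x + y = 194 and the area is A = xy = x(194 − 2x).
A'(x) = 194 − 4x = 0 gives x = 97/2, and A''(x) = −4 < 0 confirms a maximum.
Then y = 194 − 2·97/2 = 97 and A = 9409/2.

9409/2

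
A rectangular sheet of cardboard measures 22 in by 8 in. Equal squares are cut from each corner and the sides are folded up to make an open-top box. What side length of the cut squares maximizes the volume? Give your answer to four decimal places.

With cut size x, the volume is V(x) = x(22 − 2x)(8 − 2x) for 0 < x < 4.
V'(x) = 12x^2 − 120x + 176. Setting V'(x) = 0 gives x ≈ 1.7854 (the root in (0, 4)).
V''(x) = 24x − 120 is negative there, so this is the maximum; V ≈ 145.7362.

1.7854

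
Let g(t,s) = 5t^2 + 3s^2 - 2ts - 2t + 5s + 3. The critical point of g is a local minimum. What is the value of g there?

∂g/∂t = 10t - 2s - 2 = 0 and ∂g/∂s = -2t + 6s + 5 = 0, so (t, s) = (1/28, -23/28).
The Hessian has g_{tt} = 10, g_{ss} = 6, g_{ts} = -2, giving D = 56 > 0 with g_{tt} > 0, so the point is a local minimum.
g(1/28, -23/28) = 51/56.

51/56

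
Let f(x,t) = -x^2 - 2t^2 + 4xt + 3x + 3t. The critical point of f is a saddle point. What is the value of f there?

-63/8

∂f/∂x = -2x + 4t + 3 = 0 and ∂f/∂t = 4x - 4t + 3 = 0, so (x, t) = (-3, -9/4).
The Hessian has f_{xx} = -2, f_{tt} = -4, f_{xt} = 4, giving D = -8 < 0, so the point is a saddle point.
f(-3, -9/4) = -63/8.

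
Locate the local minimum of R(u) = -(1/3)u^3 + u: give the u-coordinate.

R'(u) = -u^2 + 1. Setting R'(u) = 0 gives u ∈ {-1, 1}.
Since R''(u) = -2u, we get R''(-1) = 2 > 0 ⇒ local minimum; R''(1) = -2 < 0 ⇒ local maximum.
Thus R has its local minimum at u = -1, with value -2/3.

-1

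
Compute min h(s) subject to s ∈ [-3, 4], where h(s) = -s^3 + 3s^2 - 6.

The derivative is -3s^2 + 6s, which vanishes at s = 0 and s = 2.
Compare values at every candidate in [-3, 4]: h(-3) = 48, h(0) = -6, h(2) = -2, h(4) = -22.
The minimum over the interval is -22, attained at s = 4.

-22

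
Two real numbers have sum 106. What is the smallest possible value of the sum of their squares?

5618

With a + b = 106, a^2 + b^2 = a^2 + (106 − a)^2.
The derivative 2a − 2(106 − a) = 4a − 212 vanishes at a = 53; second derivative 4 > 0, a minimum.
The minimum is 2·(53)^2 = 5618.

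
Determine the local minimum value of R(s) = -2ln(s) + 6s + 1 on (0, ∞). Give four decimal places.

R'(s) = -2/s + 6 = 0 gives s = 1/3.
R''(s) = 2/s², which is positive for s > 0, so this is a local minimum.
R(1/3) = -2·ln(1/3) + 2 + 1 ≈ 5.1972.

5.1972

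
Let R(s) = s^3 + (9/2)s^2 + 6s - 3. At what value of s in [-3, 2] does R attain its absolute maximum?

The derivative is 3s^2 + 9s + 6, which vanishes at s = -2 and s = -1.
Evaluating at the critical points and endpoints: R(-3) = -15/2, R(-2) = -5, R(-1) = -11/2, R(2) = 35.
The maximum over the interval is 35, attained at s = 2.

2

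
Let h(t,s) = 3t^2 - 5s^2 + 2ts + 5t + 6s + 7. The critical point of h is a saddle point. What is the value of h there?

∂h/∂t = 6t + 2s + 5 = 0 and ∂h/∂s = 2t - 10s + 6 = 0, so (t, s) = (-31/32, 13/32).
The Hessian has h_{tt} = 6, h_{ss} = -10, h_{ts} = 2, giving D = -64 < 0, so the point is a saddle point.
h(-31/32, 13/32) = 371/64.

371/64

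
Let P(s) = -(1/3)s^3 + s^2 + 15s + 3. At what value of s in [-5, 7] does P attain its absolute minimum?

-3

Differentiating, P'(s) = -s^2 + 2s + 15; which vanishes at s = -3 and s = 5.
Evaluating at the critical points and endpoints: P(-5) = -16/3; P(-3) = -24; P(5) = 184/3; P(7) = 128/3.
Hence the absolute minimum is -24 at s = -3.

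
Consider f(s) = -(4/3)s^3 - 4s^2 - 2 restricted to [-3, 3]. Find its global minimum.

The derivative is -4s^2 - 8s, which vanishes at s = -2 and s = 0.
Evaluating at the critical points and endpoints: f(-3) = -2, f(-2) = -22/3, f(0) = -2, f(3) = -74.
So the minimum is f(3) = -74.

-74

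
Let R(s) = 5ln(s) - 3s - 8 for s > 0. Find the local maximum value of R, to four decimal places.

-10.4459

R'(s) = 5/s − 3 = 0 gives s = 5/3.
R''(s) = -5/s², which is negative for s > 0, so this is a local maximum.
R(5/3) = 5·ln(5/3) - 5 - 8 ≈ -10.4459.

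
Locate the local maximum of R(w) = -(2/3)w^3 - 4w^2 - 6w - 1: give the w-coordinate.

-1

R'(w) = -2w^2 - 8w - 6. Setting R'(w) = 0 gives w ∈ {-3, -1}.
Since R''(w) = -4w - 8, we get R''(-3) = 4 > 0 ⇒ local minimum; R''(-1) = -4 < 0 ⇒ local maximum.
The local maximum is R(-1) = 5/3.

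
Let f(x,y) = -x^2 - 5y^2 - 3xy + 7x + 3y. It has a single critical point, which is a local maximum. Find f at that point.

∂f/∂x = -2x - 3y + 7 = 0 and ∂f/∂y = -3x - 10y + 3 = 0, so (x, y) = (61/11, -15/11).
The Hessian has f_{xx} = -2, f_{yy} = -10, f_{xy} = -3, giving D = 11 > 0 with f_{xx} < 0, so the point is a local maximum.
f(61/11, -15/11) = 191/11.

191/11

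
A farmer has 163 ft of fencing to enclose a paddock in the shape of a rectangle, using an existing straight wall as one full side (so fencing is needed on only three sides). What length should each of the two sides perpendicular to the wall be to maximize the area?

Let the sides perpendicular to the wall have length x and the parallel side y, so 2x + y = 163 and the area is A = xy = x(163 − 2x).
A'(x) = 163 − 4x = 0 gives x = 163/4, and A''(x) = −4 < 0 confirms a maximum.
Then y = 163 − 2·163/4 = 163/2 and A = 26569/8.

163/4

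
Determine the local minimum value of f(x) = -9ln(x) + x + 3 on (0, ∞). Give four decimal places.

-7.7750

f'(x) = -9/x + 1 = 0 gives x = 9.
f''(x) = 9/x², which is positive for x > 0, so this is a local minimum.
f(9) = -9·ln(9) + 9 + 3 ≈ -7.7750.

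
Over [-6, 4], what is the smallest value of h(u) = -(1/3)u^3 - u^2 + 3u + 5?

-61/3

Differentiating, h'(u) = -u^2 - 2u + 3; which vanishes at u = -3 and u = 1.
Candidates: h(-6) = 23; h(-3) = -4; h(1) = 20/3; h(4) = -61/3.
Hence the absolute minimum is -61/3 at u = 4.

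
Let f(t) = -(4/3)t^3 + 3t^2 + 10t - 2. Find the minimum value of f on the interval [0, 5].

Differentiating, f'(t) = -4t^2 + 6t + 10; whose only zero in [0, 5] is t = 5/2.
Compare values at every candidate in [0, 5]: f(0) = -2, f(5/2) = 251/12, f(5) = -131/3.
Hence the absolute minimum is -131/3 at t = 5.

-131/3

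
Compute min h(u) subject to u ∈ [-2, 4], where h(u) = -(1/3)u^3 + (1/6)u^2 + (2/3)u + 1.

Differentiating, h'(u) = -u^2 + (1/3)u + 2/3; which vanishes at u = -2/3 and u = 1.
Compare values at every candidate in [-2, 4]: h(-2) = 3, h(-2/3) = 59/81, h(1) = 3/2, h(4) = -15.
The minimum over the interval is -15, attained at u = 4.

-15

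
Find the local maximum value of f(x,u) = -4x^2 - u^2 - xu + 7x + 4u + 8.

∂f/∂x = -8x - u + 7 = 0 and ∂f/∂u = -x - 2u + 4 = 0, so (x, u) = (2/3, 5/3).
The Hessian has f_{xx} = -8, f_{uu} = -2, f_{xu} = -1, giving D = 15 > 0 with f_{xx} < 0, so the point is a local maximum.
f(2/3, 5/3) = 41/3.

41/3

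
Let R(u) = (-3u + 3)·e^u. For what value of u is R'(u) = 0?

R'(u) = (-3)·e^u + (-3u + 3)·1·e^u = (-3u)·e^u. Since e^u > 0, the only critical point is u = 0.
R''(0) has the same sign as -3 < 0, so this is a local maximum.
R(0) = (3)·e^(0) ≈ 3.0000.

0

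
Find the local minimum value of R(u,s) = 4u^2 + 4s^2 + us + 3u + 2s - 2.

-172/63

∂R/∂u = 8u + s + 3 = 0 and ∂R/∂s = u + 8s + 2 = 0, so (u, s) = (-22/63, -13/63).
The Hessian has R_{uu} = 8, R_{ss} = 8, R_{us} = 1, giving D = 63 > 0 with R_{uu} > 0, so the point is a local minimum.
R(-22/63, -13/63) = -172/63.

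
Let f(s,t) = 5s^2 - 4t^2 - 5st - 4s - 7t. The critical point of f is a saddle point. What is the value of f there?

107/35

∂f/∂s = 10s - 5t - 4 = 0 and ∂f/∂t = -5s - 8t - 7 = 0, so (s, t) = (-1/35, -6/7).
The Hessian has f_{ss} = 10, f_{tt} = -8, f_{st} = -5, giving D = -105 < 0, so the point is a saddle point.
f(-1/35, -6/7) = 107/35.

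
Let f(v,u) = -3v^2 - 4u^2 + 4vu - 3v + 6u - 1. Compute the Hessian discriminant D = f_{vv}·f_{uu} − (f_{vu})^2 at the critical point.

∂f/∂v = -6v + 4u - 3 = 0 and ∂f/∂u = 4v - 8u + 6 = 0, so (v, u) = (0, 3/4).
The Hessian has f_{vv} = -6, f_{uu} = -8, f_{vu} = 4, giving D = 32 > 0 with f_{vv} < 0, so the point is a local maximum.
D = (-6)·(-8) − (4)^2 = 32.

32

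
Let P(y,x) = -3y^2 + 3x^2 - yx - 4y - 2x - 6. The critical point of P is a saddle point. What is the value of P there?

-178/37

∂P/∂y = -6y - x - 4 = 0 and ∂P/∂x = -y + 6x - 2 = 0, so (y, x) = (-26/37, 8/37).
The Hessian has P_{yy} = -6, P_{xx} = 6, P_{yx} = -1, giving D = -37 < 0, so the point is a saddle point.
P(-26/37, 8/37) = -178/37.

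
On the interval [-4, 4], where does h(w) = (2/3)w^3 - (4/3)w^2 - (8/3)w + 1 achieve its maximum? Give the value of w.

4

h'(w) = 2w^2 - (8/3)w - 8/3, which vanishes at w = -2/3 and w = 2.
Evaluating at the critical points and endpoints: h(-4) = -157/3, h(-2/3) = 161/81, h(2) = -13/3, h(4) = 35/3.
The maximum over the interval is 35/3, attained at w = 4.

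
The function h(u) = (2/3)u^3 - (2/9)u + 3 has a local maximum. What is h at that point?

247/81

h'(u) = 2u^2 - 2/9 = 0 at u = -1/3, 1/3.
Second-derivative test with h''(u) = 4u: h''(-1/3) = -4/3 < 0 ⇒ local maximum; h''(1/3) = 4/3 > 0 ⇒ local minimum.
So the local maximum value is h(-1/3) = 247/81.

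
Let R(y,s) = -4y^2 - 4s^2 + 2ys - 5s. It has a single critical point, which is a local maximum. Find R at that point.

5/3

∂R/∂y = -8y + 2s = 0 and ∂R/∂s = 2y - 8s - 5 = 0, so (y, s) = (-1/6, -2/3).
The Hessian has R_{yy} = -8, R_{ss} = -8, R_{ys} = 2, giving D = 60 > 0 with R_{yy} < 0, so the point is a local maximum.
R(-1/6, -2/3) = 5/3.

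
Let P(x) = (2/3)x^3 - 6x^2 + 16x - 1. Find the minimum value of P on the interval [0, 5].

-1

The derivative is 2x^2 - 12x + 16, which vanishes at x = 2 and x = 4.
Candidates: P(0) = -1,  P(2) = 37/3,  P(4) = 29/3,  P(5) = 37/3.
So the minimum is P(0) = -1.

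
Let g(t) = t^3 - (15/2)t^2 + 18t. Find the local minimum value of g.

g'(t) = 3t^2 - 15t + 18. Setting g'(t) = 0 gives t ∈ {2, 3}.
Since g''(t) = 6t - 15, we get g''(2) = -3 < 0 ⇒ local maximum; g''(3) = 3 > 0 ⇒ local minimum.
So the local minimum value is g(3) = 27/2.

27/2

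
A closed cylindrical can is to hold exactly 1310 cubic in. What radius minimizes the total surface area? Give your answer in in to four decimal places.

5.9297

With radius r and height h, πr²h = 1310 so h = 1310/(πr²), and S(r) = 2πr² + 2πrh = 2πr² + 2·1310/r.
S'(r) = 4πr − 2·1310/r² = 0 ⇒ r³ = 1310/(2π), so r ≈ 5.9297 and h = 2r ≈ 11.8593.
S''(r) = 4π + 4·1310/r³ > 0, so this is the minimum; S ≈ 662.7688.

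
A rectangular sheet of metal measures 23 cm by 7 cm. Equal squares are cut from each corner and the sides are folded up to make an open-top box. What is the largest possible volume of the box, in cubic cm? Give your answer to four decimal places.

120.3845

With cut size x, the volume is V(x) = x(23 − 2x)(7 − 2x) for 0 < x < 3.5.
V'(x) = 12x^2 − 120x + 161. Setting V'(x) = 0 gives x ≈ 1.5966 (the root in (0, 3.5)).
V''(x) = 24x − 120 is negative there, so this is the maximum; V ≈ 120.3845.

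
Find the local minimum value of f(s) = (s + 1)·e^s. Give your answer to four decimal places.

-0.1353

Differentiating with the product rule gives f'(s) = (s + 2)·e^s. Since e^s > 0, the only critical point is s = -2.
f''(-2) has the same sign as 1 > 0, so this is a local minimum.
f(-2) = (-1)·e^(-2) ≈ -0.1353.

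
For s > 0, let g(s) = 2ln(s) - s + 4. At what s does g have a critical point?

2

g'(s) = 2/s − 1 = 0 gives s = 2.
g''(s) = -2/s², which is negative for s > 0, so this is a local maximum.
g(2) = 2·ln(2) - 2 + 4 ≈ 3.3863.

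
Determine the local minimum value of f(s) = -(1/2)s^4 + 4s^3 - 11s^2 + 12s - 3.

1

Critical points: f'(s) = -2s^3 + 12s^2 - 22s + 12 vanishes at s = 1, 2, 3.
Second-derivative test with f''(s) = -6s^2 + 24s - 22: f''(1) = -4 < 0 ⇒ local maximum; f''(2) = 2 > 0 ⇒ local minimum; f''(3) = -4 < 0 ⇒ local maximum.
The local minimum is f(2) = 1.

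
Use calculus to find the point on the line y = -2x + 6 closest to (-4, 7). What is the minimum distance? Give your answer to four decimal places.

3.1305

Minimize D(x)^2 = (x + 4)^2 + (-2x - 1)^2.
d/dx[D^2] = 2(x + 4) + 2·(-2)·(-2x - 1) = 0 ⇒ x = -6/5.
Then y = 42/5 and the distance is √(49/5) ≈ 3.1305.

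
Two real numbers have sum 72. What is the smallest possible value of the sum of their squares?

2592

With a + b = 72, a^2 + b^2 = a^2 + (72 − a)^2.
The derivative 2a − 2(72 − a) = 4a − 144 vanishes at a = 36; second derivative 4 > 0, a minimum.
The minimum is 2·(36)^2 = 2592.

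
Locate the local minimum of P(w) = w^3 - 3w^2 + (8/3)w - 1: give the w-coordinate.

4/3

Critical points: P'(w) = 3w^2 - 6w + 8/3 vanishes at w = 2/3, 4/3.
Since P''(w) = 6w - 6, we get P''(2/3) = -2 < 0 ⇒ local maximum; P''(4/3) = 2 > 0 ⇒ local minimum.
The local minimum is P(4/3) = -11/27.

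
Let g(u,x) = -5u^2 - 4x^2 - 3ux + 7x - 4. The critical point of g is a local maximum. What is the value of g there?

∂g/∂u = -10u - 3x = 0 and ∂g/∂x = -3u - 8x + 7 = 0, so (u, x) = (-21/71, 70/71).
The Hessian has g_{uu} = -10, g_{xx} = -8, g_{ux} = -3, giving D = 71 > 0 with g_{uu} < 0, so the point is a local maximum.
g(-21/71, 70/71) = -39/71.

-39/71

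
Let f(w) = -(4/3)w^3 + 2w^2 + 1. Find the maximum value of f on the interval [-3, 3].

Differentiating, f'(w) = -4w^2 + 4w; which vanishes at w = 0 and w = 1.
Candidates: f(-3) = 55; f(0) = 1; f(1) = 5/3; f(3) = -17.
So the maximum is f(-3) = 55.

55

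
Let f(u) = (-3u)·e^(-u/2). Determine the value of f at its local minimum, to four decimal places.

f'(u) = (-3)·e^(-u/2) + (-3u)·(-1/2)·e^(-u/2) = ((3/2)u - 3)·e^(-u/2). Since e^(-u/2) > 0, the only critical point is u = 2.
f''(2) has the same sign as 3/2 > 0, so this is a local minimum.
f(2) = (-6)·e^(-1) ≈ -2.2073.

-2.2073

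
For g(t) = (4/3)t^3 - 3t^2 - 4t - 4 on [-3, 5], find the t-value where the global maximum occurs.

Differentiating, g'(t) = 4t^2 - 6t - 4; which vanishes at t = -1/2 and t = 2.
Candidates: g(-3) = -55; g(-1/2) = -35/12; g(2) = -40/3; g(5) = 203/3.
Hence the absolute maximum is 203/3 at t = 5.

5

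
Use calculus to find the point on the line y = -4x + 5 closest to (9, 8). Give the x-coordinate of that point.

Minimize D(x)^2 = (x - 9)^2 + (-4x - 3)^2.
d/dx[D^2] = 2(x - 9) + 2·(-4)·(-4x - 3) = 0 ⇒ x = -3/17.
Then y = 97/17 and the distance is √(1521/17) ≈ 9.4589.

-3/17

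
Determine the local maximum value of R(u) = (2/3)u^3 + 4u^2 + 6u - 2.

-2

R'(u) = 2u^2 + 8u + 6 = 0 at u = -3, -1.
Since R''(u) = 4u + 8, we get R''(-3) = -4 < 0 ⇒ local maximum; R''(-1) = 4 > 0 ⇒ local minimum.
Thus R has its local maximum at u = -3, with value -2.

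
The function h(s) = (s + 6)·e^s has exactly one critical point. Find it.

-7

h'(s) = 1·e^s + (s + 6)·1·e^s = (s + 7)·e^s. Since e^s > 0, the only critical point is s = -7.
h''(-7) has the same sign as 1 > 0, so this is a local minimum.
h(-7) = (-1)·e^(-7) ≈ -0.0009.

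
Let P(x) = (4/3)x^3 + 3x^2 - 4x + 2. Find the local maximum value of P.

P'(x) = 4x^2 + 6x - 4 = 0 at x = -2, 1/2.
P''(x) = 8x + 6. P''(-2) = -10 < 0 ⇒ local maximum; P''(1/2) = 10 > 0 ⇒ local minimum.
The local maximum is P(-2) = 34/3.

34/3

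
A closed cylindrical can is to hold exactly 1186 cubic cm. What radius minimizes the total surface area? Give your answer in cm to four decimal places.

5.7363

With radius r and height h, πr²h = 1186 so h = 1186/(πr²), and S(r) = 2πr² + 2πrh = 2πr² + 2·1186/r.
S'(r) = 4πr − 2·1186/r² = 0 ⇒ r³ = 1186/(2π), so r ≈ 5.7363 and h = 2r ≈ 11.4727.
S''(r) = 4π + 4·1186/r³ > 0, so this is the minimum; S ≈ 620.2560.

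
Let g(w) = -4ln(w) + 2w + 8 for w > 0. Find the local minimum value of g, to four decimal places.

g'(w) = -4/w + 2 = 0 gives w = 2.
g''(w) = 4/w², which is positive for w > 0, so this is a local minimum.
g(2) = -4·ln(2) + 4 + 8 ≈ 9.2274.

9.2274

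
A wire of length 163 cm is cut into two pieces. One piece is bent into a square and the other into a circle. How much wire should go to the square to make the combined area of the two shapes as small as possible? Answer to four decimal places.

Let x be the length used for the square. Square side x/4; circle radius (163−x)/(2π).
A(x) = (x/4)² + π·((163−x)/(2π))² = x²/16 + (163−x)²/(4π) for 0 ≤ x ≤ 163. A'(x) = x/8 − (163−x)/(2π) = 0 gives x = 4·163/(π+4) ≈ 91.2962.
A'' = 1/8 + 1/(2π) > 0, so this gives the minimum combined area; x ≈ 91.2962 cm to the square.

91.2962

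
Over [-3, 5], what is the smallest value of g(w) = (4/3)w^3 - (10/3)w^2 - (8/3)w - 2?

The derivative is 4w^2 - (20/3)w - 8/3, which vanishes at w = -1/3 and w = 2.
Candidates: g(-3) = -60,  g(-1/3) = -124/81,  g(2) = -10,  g(5) = 68.
The minimum over the interval is -60, attained at w = -3.

-60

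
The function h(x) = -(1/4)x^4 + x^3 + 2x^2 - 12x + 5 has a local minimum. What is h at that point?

Critical points: h'(x) = -x^3 + 3x^2 + 4x - 12 vanishes at x = -2, 2, 3.
h''(x) = -3x^2 + 6x + 4. h''(-2) = -20 < 0 ⇒ local maximum; h''(2) = 4 > 0 ⇒ local minimum; h''(3) = -5 < 0 ⇒ local maximum.
The local minimum is h(2) = -7.

-7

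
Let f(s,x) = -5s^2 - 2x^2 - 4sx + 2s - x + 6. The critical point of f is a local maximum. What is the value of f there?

55/8

∂f/∂s = -10s - 4x + 2 = 0 and ∂f/∂x = -4s - 4x - 1 = 0, so (s, x) = (1/2, -3/4).
The Hessian has f_{ss} = -10, f_{xx} = -4, f_{sx} = -4, giving D = 24 > 0 with f_{ss} < 0, so the point is a local maximum.
f(1/2, -3/4) = 55/8.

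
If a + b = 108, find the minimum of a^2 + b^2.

With a + b = 108, a^2 + b^2 = a^2 + (108 − a)^2.
The derivative 2a − 2(108 − a) = 4a − 216 vanishes at a = 54; second derivative 4 > 0, a minimum.
The minimum is 2·(54)^2 = 5832.

5832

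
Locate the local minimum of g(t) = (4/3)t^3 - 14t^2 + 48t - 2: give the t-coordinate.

g'(t) = 4t^2 - 28t + 48. Setting g'(t) = 0 gives t ∈ {3, 4}.
Since g''(t) = 8t - 28, we get g''(3) = -4 < 0 ⇒ local maximum; g''(4) = 4 > 0 ⇒ local minimum.
Thus g has its local minimum at t = 4, with value 154/3.

4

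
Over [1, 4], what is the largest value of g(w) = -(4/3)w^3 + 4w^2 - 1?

g'(w) = -4w^2 + 8w, whose only zero in [1, 4] is w = 2.
Compare values at every candidate in [1, 4]: g(1) = 5/3,  g(2) = 13/3,  g(4) = -67/3.
The maximum over the interval is 13/3, attained at w = 2.

13/3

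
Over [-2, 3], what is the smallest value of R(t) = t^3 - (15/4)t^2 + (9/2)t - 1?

-33

R'(t) = 3t^2 - (15/2)t + 9/2, which vanishes at t = 1 and t = 3/2.
Evaluating at the critical points and endpoints: R(-2) = -33; R(1) = 3/4; R(3/2) = 11/16; R(3) = 23/4.
Hence the absolute minimum is -33 at t = -2.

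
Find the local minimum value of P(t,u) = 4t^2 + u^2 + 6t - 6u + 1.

-41/4

∂P/∂t = 8t + 6 = 0 and ∂P/∂u = 2u - 6 = 0, so (t, u) = (-3/4, 3).
The Hessian has P_{tt} = 8, P_{uu} = 2, P_{tu} = 0, giving D = 16 > 0 with P_{tt} > 0, so the point is a local minimum.
P(-3/4, 3) = -41/4.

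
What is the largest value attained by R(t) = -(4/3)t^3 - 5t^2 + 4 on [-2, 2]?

R'(t) = -4t^2 - 10t, whose only zero in [-2, 2] is t = 0.
Compare values at every candidate in [-2, 2]: R(-2) = -16/3, R(0) = 4, R(2) = -80/3.
Hence the absolute maximum is 4 at t = 0.

4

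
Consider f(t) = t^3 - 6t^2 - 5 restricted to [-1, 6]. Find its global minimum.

-37

f'(t) = 3t^2 - 12t, which vanishes at t = 0 and t = 4.
Evaluating at the critical points and endpoints: f(-1) = -12,  f(0) = -5,  f(4) = -37,  f(6) = -5.
The minimum over the interval is -37, attained at t = 4.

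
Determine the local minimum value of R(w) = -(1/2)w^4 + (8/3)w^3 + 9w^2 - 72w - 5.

Critical points: R'(w) = -2w^3 + 8w^2 + 18w - 72 vanishes at w = -3, 3, 4.
R''(w) = -6w^2 + 16w + 18. R''(-3) = -84 < 0 ⇒ local maximum; R''(3) = 12 > 0 ⇒ local minimum; R''(4) = -14 < 0 ⇒ local maximum.
So the local minimum value is R(3) = -217/2.

-217/2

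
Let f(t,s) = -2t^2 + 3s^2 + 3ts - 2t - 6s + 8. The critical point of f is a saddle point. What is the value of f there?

56/11

∂f/∂t = -4t + 3s - 2 = 0 and ∂f/∂s = 3t + 6s - 6 = 0, so (t, s) = (2/11, 10/11).
The Hessian has f_{tt} = -4, f_{ss} = 6, f_{ts} = 3, giving D = -33 < 0, so the point is a saddle point.
f(2/11, 10/11) = 56/11.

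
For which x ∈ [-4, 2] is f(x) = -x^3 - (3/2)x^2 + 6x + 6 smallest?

-2

f'(x) = -3x^2 - 3x + 6, which vanishes at x = -2 and x = 1.
Candidates: f(-4) = 22,  f(-2) = -4,  f(1) = 19/2,  f(2) = 4.
Hence the absolute minimum is -4 at x = -2.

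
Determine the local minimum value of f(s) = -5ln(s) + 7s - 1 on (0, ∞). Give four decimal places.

5.6824

f'(s) = -5/s + 7 = 0 gives s = 5/7.
f''(s) = 5/s², which is positive for s > 0, so this is a local minimum.
f(5/7) = -5·ln(5/7) + 5 - 1 ≈ 5.6824.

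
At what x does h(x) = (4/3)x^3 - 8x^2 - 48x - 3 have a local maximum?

-2

h'(x) = 4x^2 - 16x - 48 = 0 at x = -2, 6.
h''(x) = 8x - 16. h''(-2) = -32 < 0 ⇒ local maximum; h''(6) = 32 > 0 ⇒ local minimum.
The local maximum is h(-2) = 151/3.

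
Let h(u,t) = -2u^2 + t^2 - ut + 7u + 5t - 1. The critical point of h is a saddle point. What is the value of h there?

25/9

∂h/∂u = -4u - t + 7 = 0 and ∂h/∂t = -u + 2t + 5 = 0, so (u, t) = (19/9, -13/9).
The Hessian has h_{uu} = -4, h_{tt} = 2, h_{ut} = -1, giving D = -9 < 0, so the point is a saddle point.
h(19/9, -13/9) = 25/9.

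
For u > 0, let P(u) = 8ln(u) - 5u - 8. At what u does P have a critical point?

8/5

P'(u) = 8/u − 5 = 0 gives u = 8/5.
P''(u) = -8/u², which is negative for u > 0, so this is a local maximum.
P(8/5) = 8·ln(8/5) - 8 - 8 ≈ -12.2400.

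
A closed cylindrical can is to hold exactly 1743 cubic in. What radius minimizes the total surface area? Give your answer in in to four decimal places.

6.5219

With radius r and height h, πr²h = 1743 so h = 1743/(πr²), and S(r) = 2πr² + 2πrh = 2πr² + 2·1743/r.
S'(r) = 4πr − 2·1743/r² = 0 ⇒ r³ = 1743/(2π), so r ≈ 6.5219 and h = 2r ≈ 13.0438.
S''(r) = 4π + 4·1743/r³ > 0, so this is the minimum; S ≈ 801.7632.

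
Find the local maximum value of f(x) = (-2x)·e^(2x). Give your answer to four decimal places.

0.3679

f'(x) = (-2)·e^(2x) + (-2x)·2·e^(2x) = (-4x - 2)·e^(2x). Since e^(2x) > 0, the only critical point is x = -1/2.
f''(-1/2) has the same sign as -4 < 0, so this is a local maximum.
f(-1/2) = (1)·e^(-1) ≈ 0.3679.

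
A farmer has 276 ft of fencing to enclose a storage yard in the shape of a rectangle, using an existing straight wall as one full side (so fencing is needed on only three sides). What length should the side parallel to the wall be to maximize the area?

138

Let the sides perpendicular to the wall have length x and the parallel side y, so 2x + y = 276 and the area is A = xy = x(276 − 2x).
A'(x) = 276 − 4x = 0 gives x = 69, and A''(x) = −4 < 0 confirms a maximum.
Then y = 276 − 2·69 = 138 and A = 9522.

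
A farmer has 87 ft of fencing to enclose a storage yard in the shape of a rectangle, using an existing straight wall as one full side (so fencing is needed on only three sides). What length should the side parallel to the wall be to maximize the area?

Let the sides perpendicular to the wall have length x and the parallel side y, so 2x + y = 87 and the area is A = xy = x(87 − 2x).
A'(x) = 87 − 4x = 0 gives x = 87/4, and A''(x) = −4 < 0 confirms a maximum.
Then y = 87 − 2·87/4 = 87/2 and A = 7569/8.

87/2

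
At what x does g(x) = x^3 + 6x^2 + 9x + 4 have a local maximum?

-3

g'(x) = 3x^2 + 12x + 9 = 0 at x = -3, -1.
Second-derivative test with g''(x) = 6x + 12: g''(-3) = -6 < 0 ⇒ local maximum; g''(-1) = 6 > 0 ⇒ local minimum.
The local maximum is g(-3) = 4.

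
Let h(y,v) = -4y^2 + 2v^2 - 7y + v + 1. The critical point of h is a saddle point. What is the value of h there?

63/16

∂h/∂y = -8y - 7 = 0 and ∂h/∂v = 4v + 1 = 0, so (y, v) = (-7/8, -1/4).
The Hessian has h_{yy} = -8, h_{vv} = 4, h_{yv} = 0, giving D = -32 < 0, so the point is a saddle point.
h(-7/8, -1/4) = 63/16.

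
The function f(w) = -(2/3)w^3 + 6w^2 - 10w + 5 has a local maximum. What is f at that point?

65/3

Critical points: f'(w) = -2w^2 + 12w - 10 vanishes at w = 1, 5.
Second-derivative test with f''(w) = -4w + 12: f''(1) = 8 > 0 ⇒ local minimum; f''(5) = -8 < 0 ⇒ local maximum.
So the local maximum value is f(5) = 65/3.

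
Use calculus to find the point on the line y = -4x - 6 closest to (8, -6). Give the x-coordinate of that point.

Minimize D(x)^2 = (x - 8)^2 + (-4x)^2.
d/dx[D^2] = 2(x - 8) + 2·(-4)·(-4x) = 0 ⇒ x = 8/17.
Then y = -134/17 and the distance is √(1024/17) ≈ 7.7611.

8/17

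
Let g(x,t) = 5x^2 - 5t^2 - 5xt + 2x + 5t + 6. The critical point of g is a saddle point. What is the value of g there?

181/25

∂g/∂x = 10x - 5t + 2 = 0 and ∂g/∂t = -5x - 10t + 5 = 0, so (x, t) = (1/25, 12/25).
The Hessian has g_{xx} = 10, g_{tt} = -10, g_{xt} = -5, giving D = -125 < 0, so the point is a saddle point.
g(1/25, 12/25) = 181/25.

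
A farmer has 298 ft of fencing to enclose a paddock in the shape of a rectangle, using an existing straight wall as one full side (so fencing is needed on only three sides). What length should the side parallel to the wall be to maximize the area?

Let the sides perpendicular to the wall have length x and the parallel side y, so 2x + y = 298 and the area is A = xy = x(298 − 2x).
A'(x) = 298 − 4x = 0 gives x = 149/2, and A''(x) = −4 < 0 confirms a maximum.
Then y = 298 − 2·149/2 = 149 and A = 22201/2.

149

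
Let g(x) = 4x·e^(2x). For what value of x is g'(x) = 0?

-1/2

Differentiating with the product rule gives g'(x) = (8x + 4)·e^(2x). Since e^(2x) > 0, the only critical point is x = -1/2.
g''(-1/2) has the same sign as 8 > 0, so this is a local minimum.
g(-1/2) = (-2)·e^(-1) ≈ -0.7358.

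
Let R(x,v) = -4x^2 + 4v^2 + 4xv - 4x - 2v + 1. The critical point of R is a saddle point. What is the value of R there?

6/5

∂R/∂x = -8x + 4v - 4 = 0 and ∂R/∂v = 4x + 8v - 2 = 0, so (x, v) = (-3/10, 2/5).
The Hessian has R_{xx} = -8, R_{vv} = 8, R_{xv} = 4, giving D = -80 < 0, so the point is a saddle point.
R(-3/10, 2/5) = 6/5.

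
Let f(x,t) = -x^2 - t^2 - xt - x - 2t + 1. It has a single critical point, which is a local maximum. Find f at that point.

2

∂f/∂x = -2x - t - 1 = 0 and ∂f/∂t = -x - 2t - 2 = 0, so (x, t) = (0, -1).
The Hessian has f_{xx} = -2, f_{tt} = -2, f_{xt} = -1, giving D = 3 > 0 with f_{xx} < 0, so the point is a local maximum.
f(0, -1) = 2.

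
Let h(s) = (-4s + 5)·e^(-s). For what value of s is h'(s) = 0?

9/4

h'(s) = (-4)·e^(-s) + (-4s + 5)·(-1)·e^(-s) = (4s - 9)·e^(-s). Since e^(-s) > 0, the only critical point is s = 9/4.
h''(9/4) has the same sign as 4 > 0, so this is a local minimum.
h(9/4) = (-4)·e^(-9/4) ≈ -0.4216.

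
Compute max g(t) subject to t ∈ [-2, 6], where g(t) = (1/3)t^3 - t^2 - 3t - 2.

16

Differentiating, g'(t) = t^2 - 2t - 3; which vanishes at t = -1 and t = 3.
Evaluating at the critical points and endpoints: g(-2) = -8/3; g(-1) = -1/3; g(3) = -11; g(6) = 16.
So the maximum is g(6) = 16.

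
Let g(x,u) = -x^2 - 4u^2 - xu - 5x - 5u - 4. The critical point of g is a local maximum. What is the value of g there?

∂g/∂x = -2x - u - 5 = 0 and ∂g/∂u = -x - 8u - 5 = 0, so (x, u) = (-7/3, -1/3).
The Hessian has g_{xx} = -2, g_{uu} = -8, g_{xu} = -1, giving D = 15 > 0 with g_{xx} < 0, so the point is a local maximum.
g(-7/3, -1/3) = 8/3.

8/3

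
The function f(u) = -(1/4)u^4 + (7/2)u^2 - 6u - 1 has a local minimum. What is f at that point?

-15/4

f'(u) = -u^3 + 7u - 6 = 0 at u = -3, 1, 2.
f''(u) = -3u^2 + 7. f''(-3) = -20 < 0 ⇒ local maximum; f''(1) = 4 > 0 ⇒ local minimum; f''(2) = -5 < 0 ⇒ local maximum.
Thus f has its local minimum at u = 1, with value -15/4.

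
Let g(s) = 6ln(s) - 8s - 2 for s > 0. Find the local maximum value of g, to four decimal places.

-9.7261

g'(s) = 6/s − 8 = 0 gives s = 3/4.
g''(s) = -6/s², which is negative for s > 0, so this is a local maximum.
g(3/4) = 6·ln(3/4) - 6 - 2 ≈ -9.7261.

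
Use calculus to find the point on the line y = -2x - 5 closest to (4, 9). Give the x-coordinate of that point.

-24/5

Minimize D(x)^2 = (x - 4)^2 + (-2x - 14)^2.
d/dx[D^2] = 2(x - 4) + 2·(-2)·(-2x - 14) = 0 ⇒ x = -24/5.
Then y = 23/5 and the distance is √(484/5) ≈ 9.8387.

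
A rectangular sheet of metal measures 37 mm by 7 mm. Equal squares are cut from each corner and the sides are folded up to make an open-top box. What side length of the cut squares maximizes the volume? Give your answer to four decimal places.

With cut size x, the volume is V(x) = x(37 − 2x)(7 − 2x) for 0 < x < 3.5.
V'(x) = 12x^2 − 176x + 259. Setting V'(x) = 0 gives x ≈ 1.6593 (the root in (0, 3.5)).
V''(x) = 24x − 176 is negative there, so this is the maximum; V ≈ 205.7444.

1.6593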